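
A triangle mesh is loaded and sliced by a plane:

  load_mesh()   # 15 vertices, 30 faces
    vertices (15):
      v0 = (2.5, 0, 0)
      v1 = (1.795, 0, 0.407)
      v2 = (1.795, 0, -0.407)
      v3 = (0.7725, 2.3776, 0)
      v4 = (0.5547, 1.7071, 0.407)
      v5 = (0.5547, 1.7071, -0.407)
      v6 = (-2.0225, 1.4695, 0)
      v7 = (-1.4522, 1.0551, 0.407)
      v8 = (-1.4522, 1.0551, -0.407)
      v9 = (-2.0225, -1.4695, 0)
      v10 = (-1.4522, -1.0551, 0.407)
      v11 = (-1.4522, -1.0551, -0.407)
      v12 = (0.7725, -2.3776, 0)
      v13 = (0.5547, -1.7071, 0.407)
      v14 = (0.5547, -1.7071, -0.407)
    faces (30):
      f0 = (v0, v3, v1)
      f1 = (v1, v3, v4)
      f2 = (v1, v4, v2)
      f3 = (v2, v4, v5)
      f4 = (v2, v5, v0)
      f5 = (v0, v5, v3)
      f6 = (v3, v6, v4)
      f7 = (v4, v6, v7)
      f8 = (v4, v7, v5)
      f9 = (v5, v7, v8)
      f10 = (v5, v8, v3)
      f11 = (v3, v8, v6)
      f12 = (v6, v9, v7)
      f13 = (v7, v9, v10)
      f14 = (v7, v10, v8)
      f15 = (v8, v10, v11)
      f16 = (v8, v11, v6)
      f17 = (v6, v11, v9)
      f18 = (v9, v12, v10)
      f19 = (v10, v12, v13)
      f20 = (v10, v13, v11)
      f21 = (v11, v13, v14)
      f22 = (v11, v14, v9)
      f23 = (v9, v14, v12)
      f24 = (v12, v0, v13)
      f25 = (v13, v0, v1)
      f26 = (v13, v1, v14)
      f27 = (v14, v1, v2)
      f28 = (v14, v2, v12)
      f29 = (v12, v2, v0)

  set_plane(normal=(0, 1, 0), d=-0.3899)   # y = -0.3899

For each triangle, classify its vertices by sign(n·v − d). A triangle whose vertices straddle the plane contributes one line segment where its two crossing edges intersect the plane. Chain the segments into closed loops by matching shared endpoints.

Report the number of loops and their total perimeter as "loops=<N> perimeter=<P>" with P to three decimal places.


Straddling triangles (12 of 30):
  (v6,v9,v7) [+-+] → (-2.0225, -0.3899, 0)–(-1.77862, -0.3899, 0.174046)  len=0.2996
  (v7,v9,v10) [+--] → (-1.77862, -0.3899, 0.174046)–(-1.4522, -0.3899, 0.407)  len=0.4010
  (v7,v10,v8) [+-+] → (-1.4522, -0.3899, 0.407)–(-1.4522, -0.3899, 0.150402)  len=0.2566
  (v8,v10,v11) [+--] → (-1.4522, -0.3899, 0.150402)–(-1.4522, -0.3899, -0.407)  len=0.5574
  (v8,v11,v6) [+-+] → (-1.4522, -0.3899, -0.407)–(-1.60247, -0.3899, -0.299761)  len=0.1846
  (v6,v11,v9) [+--] → (-1.60247, -0.3899, -0.299761)–(-2.0225, -0.3899, 0)  len=0.5160
  (v12,v0,v13) [-+-] → (2.21671, -0.3899, 0)–(2.0557, -0.3899, 0.0929584)  len=0.1859
  (v13,v0,v1) [-++] → (2.0557, -0.3899, 0.0929584)–(1.51172, -0.3899, 0.407)  len=0.6281
  (v13,v1,v14) [-+-] → (1.51172, -0.3899, 0.407)–(1.51172, -0.3899, 0.221083)  len=0.1859
  (v14,v1,v2) [-++] → (1.51172, -0.3899, 0.221083)–(1.51172, -0.3899, -0.407)  len=0.6281
  (v14,v2,v12) [-+-] → (1.51172, -0.3899, -0.407)–(1.62732, -0.3899, -0.340257)  len=0.1335
  (v12,v2,v0) [-++] → (1.62732, -0.3899, -0.340257)–(2.21671, -0.3899, 0)  len=0.6806

Chained into 2 loop(s):
  loop 1: 6 segments, perimeter = 2.2153
  loop 2: 6 segments, perimeter = 2.4421
Total perimeter = 4.657

loops=2 perimeter=4.657


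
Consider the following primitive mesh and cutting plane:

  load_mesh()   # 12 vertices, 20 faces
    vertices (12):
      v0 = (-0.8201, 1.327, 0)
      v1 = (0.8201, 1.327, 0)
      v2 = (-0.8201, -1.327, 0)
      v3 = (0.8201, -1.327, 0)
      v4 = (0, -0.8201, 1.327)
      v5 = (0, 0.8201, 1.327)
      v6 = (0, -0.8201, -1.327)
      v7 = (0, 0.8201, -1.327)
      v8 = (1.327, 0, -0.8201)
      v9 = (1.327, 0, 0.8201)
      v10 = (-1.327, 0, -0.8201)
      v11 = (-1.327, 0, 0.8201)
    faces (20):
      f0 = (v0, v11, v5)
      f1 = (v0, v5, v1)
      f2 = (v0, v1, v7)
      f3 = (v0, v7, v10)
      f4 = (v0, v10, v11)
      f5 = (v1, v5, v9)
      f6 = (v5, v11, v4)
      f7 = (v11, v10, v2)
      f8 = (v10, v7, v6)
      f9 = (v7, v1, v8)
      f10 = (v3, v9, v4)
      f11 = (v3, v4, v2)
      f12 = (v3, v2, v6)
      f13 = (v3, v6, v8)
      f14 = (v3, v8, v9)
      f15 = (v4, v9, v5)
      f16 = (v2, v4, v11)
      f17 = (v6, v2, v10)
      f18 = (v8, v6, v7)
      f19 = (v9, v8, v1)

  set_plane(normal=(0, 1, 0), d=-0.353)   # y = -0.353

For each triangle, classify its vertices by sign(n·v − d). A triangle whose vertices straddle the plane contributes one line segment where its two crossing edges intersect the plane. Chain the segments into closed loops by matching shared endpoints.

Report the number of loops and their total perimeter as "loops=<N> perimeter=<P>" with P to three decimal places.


Straddling triangles (10 of 20):
  (v5,v11,v4) [++-] → (-0.755812, -0.353, 1.03829)–(0, -0.353, 1.327)  len=0.8091
  (v11,v10,v2) [++-] → (-1.19216, -0.353, -0.601942)–(-1.19216, -0.353, 0.601942)  len=1.2039
  (v10,v7,v6) [++-] → (0, -0.353, -1.327)–(-0.755812, -0.353, -1.03829)  len=0.8091
  (v3,v9,v4) [-+-] → (1.19216, -0.353, 0.601942)–(0.755812, -0.353, 1.03829)  len=0.6171
  (v3,v6,v8) [--+] → (0.755812, -0.353, -1.03829)–(1.19216, -0.353, -0.601942)  len=0.6171
  (v3,v8,v9) [-++] → (1.19216, -0.353, -0.601942)–(1.19216, -0.353, 0.601942)  len=1.2039
  (v4,v9,v5) [-++] → (0.755812, -0.353, 1.03829)–(0, -0.353, 1.327)  len=0.8091
  (v2,v4,v11) [--+] → (-0.755812, -0.353, 1.03829)–(-1.19216, -0.353, 0.601942)  len=0.6171
  (v6,v2,v10) [--+] → (-1.19216, -0.353, -0.601942)–(-0.755812, -0.353, -1.03829)  len=0.6171
  (v8,v6,v7) [+-+] → (0.755812, -0.353, -1.03829)–(0, -0.353, -1.327)  len=0.8091

Chained into 1 loop(s):
  loop 1: 10 segments, perimeter = 8.1124
Total perimeter = 8.112

loops=1 perimeter=8.112


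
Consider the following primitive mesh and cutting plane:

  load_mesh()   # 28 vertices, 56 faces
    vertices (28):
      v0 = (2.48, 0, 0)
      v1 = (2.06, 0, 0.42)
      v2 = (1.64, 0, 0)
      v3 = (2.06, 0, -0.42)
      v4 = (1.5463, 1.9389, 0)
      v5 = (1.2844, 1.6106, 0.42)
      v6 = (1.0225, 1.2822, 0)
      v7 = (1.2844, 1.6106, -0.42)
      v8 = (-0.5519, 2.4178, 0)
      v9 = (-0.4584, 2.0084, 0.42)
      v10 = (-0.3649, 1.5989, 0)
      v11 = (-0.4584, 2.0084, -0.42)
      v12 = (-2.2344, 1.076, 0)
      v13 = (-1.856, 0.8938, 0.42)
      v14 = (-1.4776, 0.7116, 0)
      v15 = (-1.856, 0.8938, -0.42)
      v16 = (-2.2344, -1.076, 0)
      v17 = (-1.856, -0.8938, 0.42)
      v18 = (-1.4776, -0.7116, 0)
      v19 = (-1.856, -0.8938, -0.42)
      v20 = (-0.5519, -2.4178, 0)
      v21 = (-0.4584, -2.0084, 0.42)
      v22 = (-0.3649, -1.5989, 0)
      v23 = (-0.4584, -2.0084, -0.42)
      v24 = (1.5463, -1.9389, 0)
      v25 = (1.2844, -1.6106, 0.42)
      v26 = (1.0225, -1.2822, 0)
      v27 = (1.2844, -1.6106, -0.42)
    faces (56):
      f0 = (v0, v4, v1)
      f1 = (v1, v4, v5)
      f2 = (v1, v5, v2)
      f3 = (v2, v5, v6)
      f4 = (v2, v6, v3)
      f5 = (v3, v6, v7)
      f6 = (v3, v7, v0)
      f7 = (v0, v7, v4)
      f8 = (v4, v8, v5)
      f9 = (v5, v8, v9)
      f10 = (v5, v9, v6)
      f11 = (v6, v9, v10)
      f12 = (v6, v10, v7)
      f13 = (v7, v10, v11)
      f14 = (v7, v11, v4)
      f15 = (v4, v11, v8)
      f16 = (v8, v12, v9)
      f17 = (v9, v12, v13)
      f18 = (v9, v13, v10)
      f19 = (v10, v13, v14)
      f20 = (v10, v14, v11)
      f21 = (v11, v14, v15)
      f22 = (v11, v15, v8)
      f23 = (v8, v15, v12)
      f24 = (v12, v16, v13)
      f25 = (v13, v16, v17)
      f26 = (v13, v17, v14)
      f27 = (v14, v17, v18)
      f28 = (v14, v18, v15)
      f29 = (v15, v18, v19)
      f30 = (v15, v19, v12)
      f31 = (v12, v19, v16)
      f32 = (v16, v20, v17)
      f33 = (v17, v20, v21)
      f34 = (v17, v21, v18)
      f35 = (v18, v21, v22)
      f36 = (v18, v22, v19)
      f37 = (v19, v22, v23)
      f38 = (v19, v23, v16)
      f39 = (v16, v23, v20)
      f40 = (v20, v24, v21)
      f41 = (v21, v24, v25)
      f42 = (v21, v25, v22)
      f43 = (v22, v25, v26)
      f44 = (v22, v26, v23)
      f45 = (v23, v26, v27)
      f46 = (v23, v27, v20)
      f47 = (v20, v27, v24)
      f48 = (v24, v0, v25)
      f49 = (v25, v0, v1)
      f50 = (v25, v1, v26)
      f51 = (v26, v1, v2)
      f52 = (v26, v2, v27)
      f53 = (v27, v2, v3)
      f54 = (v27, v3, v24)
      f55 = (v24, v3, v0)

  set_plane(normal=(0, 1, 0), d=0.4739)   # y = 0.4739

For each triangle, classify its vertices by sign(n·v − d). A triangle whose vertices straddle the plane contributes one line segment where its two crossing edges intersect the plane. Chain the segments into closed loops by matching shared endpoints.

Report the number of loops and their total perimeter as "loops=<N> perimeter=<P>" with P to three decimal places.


loops=2 perimeter=4.637

Straddling triangles (16 of 56):
  (v0,v4,v1) [-+-] → (2.25179, 0.4739, 0)–(1.93444, 0.4739, 0.317345)  len=0.4488
  (v1,v4,v5) [-++] → (1.93444, 0.4739, 0.317345)–(1.83179, 0.4739, 0.42)  len=0.1452
  (v1,v5,v2) [-+-] → (1.83179, 0.4739, 0.42)–(1.53537, 0.4739, 0.12358)  len=0.4192
  (v2,v5,v6) [-++] → (1.53537, 0.4739, 0.12358)–(1.41177, 0.4739, 0)  len=0.1748
  (v2,v6,v3) [-+-] → (1.41177, 0.4739, 0)–(1.67654, 0.4739, -0.264768)  len=0.3744
  (v3,v6,v7) [-++] → (1.67654, 0.4739, -0.264768)–(1.83179, 0.4739, -0.42)  len=0.2195
  (v3,v7,v0) [-+-] → (1.83179, 0.4739, -0.42)–(2.12821, 0.4739, -0.12358)  len=0.4192
  (v0,v7,v4) [-++] → (2.12821, 0.4739, -0.12358)–(2.25179, 0.4739, 0)  len=0.1748
  (v12,v16,v13) [+-+] → (-2.2344, 0.4739, 0)–(-1.93666, 0.4739, 0.330469)  len=0.4448
  (v13,v16,v17) [+--] → (-1.93666, 0.4739, 0.330469)–(-1.856, 0.4739, 0.42)  len=0.1205
  (v13,v17,v14) [+-+] → (-1.856, 0.4739, 0.42)–(-1.53363, 0.4739, 0.0621864)  len=0.4816
  (v14,v17,v18) [+--] → (-1.53363, 0.4739, 0.0621864)–(-1.4776, 0.4739, 0)  len=0.0837
  (v14,v18,v15) [+-+] → (-1.4776, 0.4739, 0)–(-1.75703, 0.4739, -0.310147)  len=0.4175
  (v15,v18,v19) [+--] → (-1.75703, 0.4739, -0.310147)–(-1.856, 0.4739, -0.42)  len=0.1479
  (v15,v19,v12) [+-+] → (-1.856, 0.4739, -0.42)–(-2.11874, 0.4739, -0.12838)  len=0.3925
  (v12,v19,v16) [+--] → (-2.11874, 0.4739, -0.12838)–(-2.2344, 0.4739, 0)  len=0.1728

Chained into 2 loop(s):
  loop 1: 8 segments, perimeter = 2.3759
  loop 2: 8 segments, perimeter = 2.2613
Total perimeter = 4.637


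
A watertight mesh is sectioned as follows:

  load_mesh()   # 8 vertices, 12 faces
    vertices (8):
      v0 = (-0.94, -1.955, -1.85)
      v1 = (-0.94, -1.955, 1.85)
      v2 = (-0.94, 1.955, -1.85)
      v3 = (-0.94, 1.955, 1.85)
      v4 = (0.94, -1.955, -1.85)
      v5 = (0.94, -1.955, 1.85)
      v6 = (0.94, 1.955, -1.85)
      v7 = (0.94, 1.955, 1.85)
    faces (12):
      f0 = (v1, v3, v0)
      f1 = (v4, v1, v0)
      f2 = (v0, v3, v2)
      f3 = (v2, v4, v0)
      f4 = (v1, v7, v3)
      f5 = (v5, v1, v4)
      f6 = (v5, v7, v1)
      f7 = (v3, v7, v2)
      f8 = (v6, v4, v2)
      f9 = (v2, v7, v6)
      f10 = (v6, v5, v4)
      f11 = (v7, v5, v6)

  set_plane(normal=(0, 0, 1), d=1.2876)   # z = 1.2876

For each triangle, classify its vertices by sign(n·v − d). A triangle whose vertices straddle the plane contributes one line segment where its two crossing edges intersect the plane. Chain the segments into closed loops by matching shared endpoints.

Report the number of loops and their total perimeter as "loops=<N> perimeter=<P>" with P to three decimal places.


loops=1 perimeter=11.580

Straddling triangles (8 of 12):
  (v1,v3,v0) [++-] → (-0.94, 1.36068, 1.2876)–(-0.94, -1.955, 1.2876)  len=3.3157
  (v4,v1,v0) [-+-] → (-0.65424, -1.955, 1.2876)–(-0.94, -1.955, 1.2876)  len=0.2858
  (v0,v3,v2) [-+-] → (-0.94, 1.36068, 1.2876)–(-0.94, 1.955, 1.2876)  len=0.5943
  (v5,v1,v4) [++-] → (-0.65424, -1.955, 1.2876)–(0.94, -1.955, 1.2876)  len=1.5942
  (v3,v7,v2) [++-] → (0.65424, 1.955, 1.2876)–(-0.94, 1.955, 1.2876)  len=1.5942
  (v2,v7,v6) [-+-] → (0.65424, 1.955, 1.2876)–(0.94, 1.955, 1.2876)  len=0.2858
  (v6,v5,v4) [-+-] → (0.94, -1.36068, 1.2876)–(0.94, -1.955, 1.2876)  len=0.5943
  (v7,v5,v6) [++-] → (0.94, -1.36068, 1.2876)–(0.94, 1.955, 1.2876)  len=3.3157

Chained into 1 loop(s):
  loop 1: 8 segments, perimeter = 11.5800
Total perimeter = 11.580


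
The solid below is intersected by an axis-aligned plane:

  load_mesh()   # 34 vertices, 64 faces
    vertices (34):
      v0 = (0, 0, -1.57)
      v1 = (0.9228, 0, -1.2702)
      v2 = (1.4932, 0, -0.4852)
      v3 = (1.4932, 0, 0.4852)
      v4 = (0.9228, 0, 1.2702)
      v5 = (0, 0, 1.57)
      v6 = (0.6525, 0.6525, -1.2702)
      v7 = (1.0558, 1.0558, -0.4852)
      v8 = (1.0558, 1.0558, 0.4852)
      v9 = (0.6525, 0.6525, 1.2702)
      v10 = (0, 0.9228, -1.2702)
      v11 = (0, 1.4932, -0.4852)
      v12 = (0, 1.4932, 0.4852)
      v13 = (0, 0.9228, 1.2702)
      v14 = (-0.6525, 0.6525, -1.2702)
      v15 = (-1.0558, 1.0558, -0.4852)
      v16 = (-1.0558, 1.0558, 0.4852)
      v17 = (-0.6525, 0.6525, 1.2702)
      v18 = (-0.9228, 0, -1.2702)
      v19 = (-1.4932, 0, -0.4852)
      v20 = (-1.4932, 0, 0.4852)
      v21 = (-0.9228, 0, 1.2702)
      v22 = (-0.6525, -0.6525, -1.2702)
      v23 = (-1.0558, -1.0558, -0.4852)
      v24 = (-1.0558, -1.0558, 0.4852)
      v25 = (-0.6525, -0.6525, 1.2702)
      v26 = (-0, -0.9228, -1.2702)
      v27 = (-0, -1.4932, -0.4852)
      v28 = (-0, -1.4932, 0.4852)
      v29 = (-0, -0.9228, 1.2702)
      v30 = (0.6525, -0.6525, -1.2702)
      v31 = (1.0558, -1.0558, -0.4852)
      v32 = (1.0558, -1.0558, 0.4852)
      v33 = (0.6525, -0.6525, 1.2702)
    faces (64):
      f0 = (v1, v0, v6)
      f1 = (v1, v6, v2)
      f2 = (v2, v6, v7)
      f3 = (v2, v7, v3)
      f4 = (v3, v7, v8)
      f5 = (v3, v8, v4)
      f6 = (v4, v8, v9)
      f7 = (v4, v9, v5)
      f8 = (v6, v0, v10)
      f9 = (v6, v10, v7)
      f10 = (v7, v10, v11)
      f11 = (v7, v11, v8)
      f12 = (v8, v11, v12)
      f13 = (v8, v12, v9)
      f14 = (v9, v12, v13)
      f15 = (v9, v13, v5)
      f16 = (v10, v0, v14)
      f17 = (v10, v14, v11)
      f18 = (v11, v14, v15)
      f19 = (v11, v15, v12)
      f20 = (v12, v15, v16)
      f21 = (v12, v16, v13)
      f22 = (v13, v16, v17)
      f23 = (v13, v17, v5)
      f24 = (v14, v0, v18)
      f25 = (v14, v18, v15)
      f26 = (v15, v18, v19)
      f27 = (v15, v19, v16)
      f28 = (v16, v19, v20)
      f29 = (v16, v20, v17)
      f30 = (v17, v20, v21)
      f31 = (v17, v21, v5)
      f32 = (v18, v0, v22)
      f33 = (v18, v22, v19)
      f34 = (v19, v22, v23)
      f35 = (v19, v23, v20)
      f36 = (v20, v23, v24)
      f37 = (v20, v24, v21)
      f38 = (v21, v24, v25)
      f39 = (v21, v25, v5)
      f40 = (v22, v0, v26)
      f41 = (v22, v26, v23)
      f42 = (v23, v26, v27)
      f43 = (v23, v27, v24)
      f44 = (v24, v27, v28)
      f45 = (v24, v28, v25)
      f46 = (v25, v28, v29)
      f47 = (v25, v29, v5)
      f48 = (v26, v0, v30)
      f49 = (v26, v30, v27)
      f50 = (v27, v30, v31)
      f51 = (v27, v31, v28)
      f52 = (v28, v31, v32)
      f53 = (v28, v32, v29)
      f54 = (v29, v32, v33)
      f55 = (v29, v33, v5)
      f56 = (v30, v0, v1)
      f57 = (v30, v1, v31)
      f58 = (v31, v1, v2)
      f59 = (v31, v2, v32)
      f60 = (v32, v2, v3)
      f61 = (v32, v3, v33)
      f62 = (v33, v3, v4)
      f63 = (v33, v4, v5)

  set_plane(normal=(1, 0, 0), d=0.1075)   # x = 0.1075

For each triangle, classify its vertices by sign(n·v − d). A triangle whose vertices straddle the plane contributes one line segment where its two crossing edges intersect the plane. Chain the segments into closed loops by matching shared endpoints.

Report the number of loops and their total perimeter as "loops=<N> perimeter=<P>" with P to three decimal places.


Straddling triangles (20 of 64):
  (v1,v0,v6) [+-+] → (0.1075, 0, -1.53508)–(0.1075, 0.1075, -1.52061)  len=0.1085
  (v4,v9,v5) [++-] → (0.1075, 0.1075, 1.52061)–(0.1075, 0, 1.53508)  len=0.1085
  (v6,v0,v10) [+--] → (0.1075, 0.1075, -1.52061)–(0.1075, 0.878268, -1.2702)  len=0.8104
  (v6,v10,v7) [+-+] → (0.1075, 0.878268, -1.2702)–(0.1075, 0.936342, -1.19027)  len=0.0988
  (v7,v10,v11) [+--] → (0.1075, 0.936342, -1.19027)–(0.1075, 1.44866, -0.4852)  len=0.8716
  (v7,v11,v8) [+-+] → (0.1075, 1.44866, -0.4852)–(0.1075, 1.44866, -0.386395)  len=0.0988
  (v8,v11,v12) [+--] → (0.1075, 1.44866, -0.386395)–(0.1075, 1.44866, 0.4852)  len=0.8716
  (v8,v12,v9) [+-+] → (0.1075, 1.44866, 0.4852)–(0.1075, 1.35469, 0.61453)  len=0.1599
  (v9,v12,v13) [+--] → (0.1075, 1.35469, 0.61453)–(0.1075, 0.878268, 1.2702)  len=0.8105
  (v9,v13,v5) [+--] → (0.1075, 0.878268, 1.2702)–(0.1075, 0.1075, 1.52061)  len=0.8104
  (v26,v0,v30) [--+] → (0.1075, -0.1075, -1.52061)–(0.1075, -0.878268, -1.2702)  len=0.8104
  (v26,v30,v27) [-+-] → (0.1075, -0.878268, -1.2702)–(0.1075, -1.35469, -0.61453)  len=0.8105
  (v27,v30,v31) [-++] → (0.1075, -1.35469, -0.61453)–(0.1075, -1.44866, -0.4852)  len=0.1599
  (v27,v31,v28) [-+-] → (0.1075, -1.44866, -0.4852)–(0.1075, -1.44866, 0.386395)  len=0.8716
  (v28,v31,v32) [-++] → (0.1075, -1.44866, 0.386395)–(0.1075, -1.44866, 0.4852)  len=0.0988
  (v28,v32,v29) [-+-] → (0.1075, -1.44866, 0.4852)–(0.1075, -0.936342, 1.19027)  len=0.8716
  (v29,v32,v33) [-++] → (0.1075, -0.936342, 1.19027)–(0.1075, -0.878268, 1.2702)  len=0.0988
  (v29,v33,v5) [-+-] → (0.1075, -0.878268, 1.2702)–(0.1075, -0.1075, 1.52061)  len=0.8104
  (v30,v0,v1) [+-+] → (0.1075, -0.1075, -1.52061)–(0.1075, 0, -1.53508)  len=0.1085
  (v33,v4,v5) [++-] → (0.1075, 0, 1.53508)–(0.1075, -0.1075, 1.52061)  len=0.1085

Chained into 1 loop(s):
  loop 1: 20 segments, perimeter = 9.4978
Total perimeter = 9.498

loops=1 perimeter=9.498


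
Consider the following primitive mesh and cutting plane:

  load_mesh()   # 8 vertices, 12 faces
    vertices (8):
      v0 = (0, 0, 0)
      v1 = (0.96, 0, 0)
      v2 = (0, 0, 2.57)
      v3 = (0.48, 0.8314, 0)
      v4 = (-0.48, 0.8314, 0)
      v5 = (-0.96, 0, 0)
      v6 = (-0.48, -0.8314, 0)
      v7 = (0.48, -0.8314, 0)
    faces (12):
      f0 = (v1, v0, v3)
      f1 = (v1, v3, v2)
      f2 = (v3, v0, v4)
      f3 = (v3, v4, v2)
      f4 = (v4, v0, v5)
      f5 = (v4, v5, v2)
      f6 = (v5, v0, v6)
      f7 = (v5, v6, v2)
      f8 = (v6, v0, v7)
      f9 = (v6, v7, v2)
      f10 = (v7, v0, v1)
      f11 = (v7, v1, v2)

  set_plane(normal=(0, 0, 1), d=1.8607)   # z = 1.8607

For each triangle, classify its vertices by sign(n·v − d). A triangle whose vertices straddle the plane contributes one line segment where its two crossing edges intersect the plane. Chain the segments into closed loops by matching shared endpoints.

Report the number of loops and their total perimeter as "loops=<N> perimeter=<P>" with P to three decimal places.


loops=1 perimeter=1.590

Straddling triangles (6 of 12):
  (v1,v3,v2) [--+] → (0.132476, 0.22946, 1.8607)–(0.264953, 0, 1.8607)  len=0.2650
  (v3,v4,v2) [--+] → (-0.132476, 0.22946, 1.8607)–(0.132476, 0.22946, 1.8607)  len=0.2650
  (v4,v5,v2) [--+] → (-0.264953, 0, 1.8607)–(-0.132476, 0.22946, 1.8607)  len=0.2650
  (v5,v6,v2) [--+] → (-0.132476, -0.22946, 1.8607)–(-0.264953, 0, 1.8607)  len=0.2650
  (v6,v7,v2) [--+] → (0.132476, -0.22946, 1.8607)–(-0.132476, -0.22946, 1.8607)  len=0.2650
  (v7,v1,v2) [--+] → (0.264953, 0, 1.8607)–(0.132476, -0.22946, 1.8607)  len=0.2650

Chained into 1 loop(s):
  loop 1: 6 segments, perimeter = 1.5897
Total perimeter = 1.590


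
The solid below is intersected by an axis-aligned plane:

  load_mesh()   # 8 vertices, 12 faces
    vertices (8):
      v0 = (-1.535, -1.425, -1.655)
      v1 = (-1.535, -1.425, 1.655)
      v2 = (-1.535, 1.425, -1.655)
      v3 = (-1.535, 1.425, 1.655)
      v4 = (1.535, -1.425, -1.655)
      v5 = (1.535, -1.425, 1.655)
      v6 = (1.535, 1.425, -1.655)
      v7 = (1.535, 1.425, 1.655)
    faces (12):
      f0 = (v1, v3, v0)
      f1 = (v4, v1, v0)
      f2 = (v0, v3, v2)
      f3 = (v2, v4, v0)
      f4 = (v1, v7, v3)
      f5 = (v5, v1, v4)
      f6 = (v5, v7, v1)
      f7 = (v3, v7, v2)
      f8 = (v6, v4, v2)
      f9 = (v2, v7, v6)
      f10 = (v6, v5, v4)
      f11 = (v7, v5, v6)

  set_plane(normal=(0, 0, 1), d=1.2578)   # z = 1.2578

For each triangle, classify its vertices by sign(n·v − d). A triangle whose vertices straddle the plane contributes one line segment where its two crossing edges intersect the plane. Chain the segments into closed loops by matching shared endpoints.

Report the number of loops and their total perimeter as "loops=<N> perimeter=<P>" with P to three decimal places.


loops=1 perimeter=11.840

Straddling triangles (8 of 12):
  (v1,v3,v0) [++-] → (-1.535, 1.083, 1.2578)–(-1.535, -1.425, 1.2578)  len=2.5080
  (v4,v1,v0) [-+-] → (-1.1666, -1.425, 1.2578)–(-1.535, -1.425, 1.2578)  len=0.3684
  (v0,v3,v2) [-+-] → (-1.535, 1.083, 1.2578)–(-1.535, 1.425, 1.2578)  len=0.3420
  (v5,v1,v4) [++-] → (-1.1666, -1.425, 1.2578)–(1.535, -1.425, 1.2578)  len=2.7016
  (v3,v7,v2) [++-] → (1.1666, 1.425, 1.2578)–(-1.535, 1.425, 1.2578)  len=2.7016
  (v2,v7,v6) [-+-] → (1.1666, 1.425, 1.2578)–(1.535, 1.425, 1.2578)  len=0.3684
  (v6,v5,v4) [-+-] → (1.535, -1.083, 1.2578)–(1.535, -1.425, 1.2578)  len=0.3420
  (v7,v5,v6) [++-] → (1.535, -1.083, 1.2578)–(1.535, 1.425, 1.2578)  len=2.5080

Chained into 1 loop(s):
  loop 1: 8 segments, perimeter = 11.8400
Total perimeter = 11.840


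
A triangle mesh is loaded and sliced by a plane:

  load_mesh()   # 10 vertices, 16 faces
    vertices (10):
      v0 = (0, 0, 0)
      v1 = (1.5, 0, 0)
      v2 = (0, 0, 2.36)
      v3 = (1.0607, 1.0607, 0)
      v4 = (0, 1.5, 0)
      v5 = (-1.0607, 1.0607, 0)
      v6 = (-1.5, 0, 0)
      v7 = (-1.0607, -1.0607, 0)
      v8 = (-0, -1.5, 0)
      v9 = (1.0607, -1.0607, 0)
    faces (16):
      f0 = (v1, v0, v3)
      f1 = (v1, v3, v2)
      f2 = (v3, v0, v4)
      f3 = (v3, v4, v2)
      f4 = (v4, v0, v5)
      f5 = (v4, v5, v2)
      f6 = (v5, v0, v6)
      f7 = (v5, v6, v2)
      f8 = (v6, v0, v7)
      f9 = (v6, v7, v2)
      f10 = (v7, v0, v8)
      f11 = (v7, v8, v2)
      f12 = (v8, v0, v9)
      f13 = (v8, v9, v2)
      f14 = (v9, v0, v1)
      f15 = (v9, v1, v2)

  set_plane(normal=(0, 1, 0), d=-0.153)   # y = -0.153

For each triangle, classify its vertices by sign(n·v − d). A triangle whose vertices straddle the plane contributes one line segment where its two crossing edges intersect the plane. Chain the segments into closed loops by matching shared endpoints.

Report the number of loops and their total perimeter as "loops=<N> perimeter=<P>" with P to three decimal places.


Straddling triangles (8 of 16):
  (v6,v0,v7) [++-] → (-0.153, -0.153, 0)–(-1.43663, -0.153, 0)  len=1.2836
  (v6,v7,v2) [+-+] → (-1.43663, -0.153, 0)–(-0.153, -0.153, 2.01958)  len=2.3930
  (v7,v0,v8) [-+-] → (-0.153, -0.153, 0)–(0, -0.153, 0)  len=0.1530
  (v7,v8,v2) [--+] → (0, -0.153, 2.11928)–(-0.153, -0.153, 2.01958)  len=0.1826
  (v8,v0,v9) [-+-] → (0, -0.153, 0)–(0.153, -0.153, 0)  len=0.1530
  (v8,v9,v2) [--+] → (0.153, -0.153, 2.01958)–(0, -0.153, 2.11928)  len=0.1826
  (v9,v0,v1) [-++] → (0.153, -0.153, 0)–(1.43663, -0.153, 0)  len=1.2836
  (v9,v1,v2) [-++] → (1.43663, -0.153, 0)–(0.153, -0.153, 2.01958)  len=2.3930

Chained into 1 loop(s):
  loop 1: 8 segments, perimeter = 8.0245
Total perimeter = 8.024

loops=1 perimeter=8.024


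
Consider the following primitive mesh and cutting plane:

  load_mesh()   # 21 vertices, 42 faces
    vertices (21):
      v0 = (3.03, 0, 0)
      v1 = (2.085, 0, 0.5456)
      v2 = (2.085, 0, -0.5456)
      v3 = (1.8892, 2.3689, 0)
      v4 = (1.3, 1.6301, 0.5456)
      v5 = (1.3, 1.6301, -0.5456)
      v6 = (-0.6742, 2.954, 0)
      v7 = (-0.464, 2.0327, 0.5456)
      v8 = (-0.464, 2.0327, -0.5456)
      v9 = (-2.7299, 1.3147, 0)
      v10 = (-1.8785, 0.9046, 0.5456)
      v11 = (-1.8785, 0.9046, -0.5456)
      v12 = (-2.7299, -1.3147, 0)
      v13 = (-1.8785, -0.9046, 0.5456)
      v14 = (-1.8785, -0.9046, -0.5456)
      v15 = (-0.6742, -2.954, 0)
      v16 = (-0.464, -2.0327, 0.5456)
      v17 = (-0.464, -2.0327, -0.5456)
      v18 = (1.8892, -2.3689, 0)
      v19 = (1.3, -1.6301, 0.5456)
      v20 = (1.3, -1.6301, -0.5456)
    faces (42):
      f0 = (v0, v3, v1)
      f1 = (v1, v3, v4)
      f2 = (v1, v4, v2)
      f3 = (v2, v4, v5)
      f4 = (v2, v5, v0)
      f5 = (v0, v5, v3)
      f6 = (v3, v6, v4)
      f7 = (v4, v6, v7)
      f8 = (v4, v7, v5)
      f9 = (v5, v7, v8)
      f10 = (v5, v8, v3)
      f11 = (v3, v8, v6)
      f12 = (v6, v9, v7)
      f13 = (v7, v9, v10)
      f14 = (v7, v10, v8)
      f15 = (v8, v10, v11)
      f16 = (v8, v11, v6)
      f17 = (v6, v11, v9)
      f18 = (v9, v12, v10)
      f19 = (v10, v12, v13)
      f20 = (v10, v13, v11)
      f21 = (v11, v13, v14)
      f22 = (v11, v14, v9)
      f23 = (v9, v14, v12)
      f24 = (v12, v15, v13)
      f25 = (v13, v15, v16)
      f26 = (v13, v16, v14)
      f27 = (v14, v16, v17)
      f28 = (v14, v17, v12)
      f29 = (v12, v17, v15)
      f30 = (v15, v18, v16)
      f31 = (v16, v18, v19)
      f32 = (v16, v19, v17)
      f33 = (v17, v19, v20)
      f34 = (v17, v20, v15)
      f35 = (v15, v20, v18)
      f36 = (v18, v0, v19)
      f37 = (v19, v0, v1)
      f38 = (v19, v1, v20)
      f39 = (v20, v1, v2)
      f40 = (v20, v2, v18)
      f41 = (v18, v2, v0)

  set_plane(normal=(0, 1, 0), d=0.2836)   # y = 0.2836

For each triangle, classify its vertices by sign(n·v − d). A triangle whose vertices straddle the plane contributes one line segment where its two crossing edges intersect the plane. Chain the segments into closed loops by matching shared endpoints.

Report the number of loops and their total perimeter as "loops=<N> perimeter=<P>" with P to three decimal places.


loops=2 perimeter=6.387

Straddling triangles (12 of 42):
  (v0,v3,v1) [-+-] → (2.89343, 0.2836, 0)–(2.06156, 0.2836, 0.480282)  len=0.9606
  (v1,v3,v4) [-++] → (2.06156, 0.2836, 0.480282)–(1.94843, 0.2836, 0.5456)  len=0.1306
  (v1,v4,v2) [-+-] → (1.94843, 0.2836, 0.5456)–(1.94843, 0.2836, -0.355756)  len=0.9014
  (v2,v4,v5) [-++] → (1.94843, 0.2836, -0.355756)–(1.94843, 0.2836, -0.5456)  len=0.1898
  (v2,v5,v0) [-+-] → (1.94843, 0.2836, -0.5456)–(2.72902, 0.2836, -0.0949219)  len=0.9014
  (v0,v5,v3) [-++] → (2.72902, 0.2836, -0.0949219)–(2.89343, 0.2836, 0)  len=0.1898
  (v9,v12,v10) [+-+] → (-2.7299, 0.2836, 0)–(-2.11674, 0.2836, 0.392931)  len=0.7283
  (v10,v12,v13) [+--] → (-2.11674, 0.2836, 0.392931)–(-1.8785, 0.2836, 0.5456)  len=0.2830
  (v10,v13,v11) [+-+] → (-1.8785, 0.2836, 0.5456)–(-1.8785, 0.2836, -0.17105)  len=0.7167
  (v11,v13,v14) [+--] → (-1.8785, 0.2836, -0.17105)–(-1.8785, 0.2836, -0.5456)  len=0.3745
  (v11,v14,v9) [+-+] → (-1.8785, 0.2836, -0.5456)–(-2.33433, 0.2836, -0.253489)  len=0.5414
  (v9,v14,v12) [+--] → (-2.33433, 0.2836, -0.253489)–(-2.7299, 0.2836, 0)  len=0.4698

Chained into 2 loop(s):
  loop 1: 6 segments, perimeter = 3.2736
  loop 2: 6 segments, perimeter = 3.1136
Total perimeter = 6.387


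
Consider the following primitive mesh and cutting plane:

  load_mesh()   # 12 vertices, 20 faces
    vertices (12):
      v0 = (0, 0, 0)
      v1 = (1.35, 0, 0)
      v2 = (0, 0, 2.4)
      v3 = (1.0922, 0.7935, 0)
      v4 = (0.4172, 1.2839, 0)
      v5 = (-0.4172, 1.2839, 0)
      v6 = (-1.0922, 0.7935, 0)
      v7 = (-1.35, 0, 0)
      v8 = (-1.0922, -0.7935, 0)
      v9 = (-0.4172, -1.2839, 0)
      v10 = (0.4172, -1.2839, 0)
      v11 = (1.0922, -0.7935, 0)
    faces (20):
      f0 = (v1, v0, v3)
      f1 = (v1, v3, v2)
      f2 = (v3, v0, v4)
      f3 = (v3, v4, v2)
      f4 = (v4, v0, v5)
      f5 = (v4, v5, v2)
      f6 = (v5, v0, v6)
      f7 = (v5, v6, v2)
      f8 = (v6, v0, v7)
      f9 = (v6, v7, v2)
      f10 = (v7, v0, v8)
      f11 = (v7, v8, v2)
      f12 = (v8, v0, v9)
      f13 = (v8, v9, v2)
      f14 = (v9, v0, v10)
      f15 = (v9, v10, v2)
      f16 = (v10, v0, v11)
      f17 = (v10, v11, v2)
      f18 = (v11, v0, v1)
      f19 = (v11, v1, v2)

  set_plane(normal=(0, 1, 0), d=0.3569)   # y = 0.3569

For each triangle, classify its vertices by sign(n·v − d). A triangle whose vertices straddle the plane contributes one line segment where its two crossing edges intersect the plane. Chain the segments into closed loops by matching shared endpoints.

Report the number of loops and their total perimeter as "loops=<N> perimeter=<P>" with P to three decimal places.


loops=1 perimeter=6.845

Straddling triangles (10 of 20):
  (v1,v0,v3) [--+] → (0.491249, 0.3569, 0)–(1.23405, 0.3569, 0)  len=0.7428
  (v1,v3,v2) [-+-] → (1.23405, 0.3569, 0)–(0.491249, 0.3569, 1.32053)  len=1.5151
  (v3,v0,v4) [+-+] → (0.491249, 0.3569, 0)–(0.115974, 0.3569, 0)  len=0.3753
  (v3,v4,v2) [++-] → (0.115974, 0.3569, 1.73285)–(0.491249, 0.3569, 1.32053)  len=0.5575
  (v4,v0,v5) [+-+] → (0.115974, 0.3569, 0)–(-0.115974, 0.3569, 0)  len=0.2319
  (v4,v5,v2) [++-] → (-0.115974, 0.3569, 1.73285)–(0.115974, 0.3569, 1.73285)  len=0.2319
  (v5,v0,v6) [+-+] → (-0.115974, 0.3569, 0)–(-0.491249, 0.3569, 0)  len=0.3753
  (v5,v6,v2) [++-] → (-0.491249, 0.3569, 1.32053)–(-0.115974, 0.3569, 1.73285)  len=0.5575
  (v6,v0,v7) [+--] → (-0.491249, 0.3569, 0)–(-1.23405, 0.3569, 0)  len=0.7428
  (v6,v7,v2) [+--] → (-1.23405, 0.3569, 0)–(-0.491249, 0.3569, 1.32053)  len=1.5151

Chained into 1 loop(s):
  loop 1: 10 segments, perimeter = 6.8453
Total perimeter = 6.845


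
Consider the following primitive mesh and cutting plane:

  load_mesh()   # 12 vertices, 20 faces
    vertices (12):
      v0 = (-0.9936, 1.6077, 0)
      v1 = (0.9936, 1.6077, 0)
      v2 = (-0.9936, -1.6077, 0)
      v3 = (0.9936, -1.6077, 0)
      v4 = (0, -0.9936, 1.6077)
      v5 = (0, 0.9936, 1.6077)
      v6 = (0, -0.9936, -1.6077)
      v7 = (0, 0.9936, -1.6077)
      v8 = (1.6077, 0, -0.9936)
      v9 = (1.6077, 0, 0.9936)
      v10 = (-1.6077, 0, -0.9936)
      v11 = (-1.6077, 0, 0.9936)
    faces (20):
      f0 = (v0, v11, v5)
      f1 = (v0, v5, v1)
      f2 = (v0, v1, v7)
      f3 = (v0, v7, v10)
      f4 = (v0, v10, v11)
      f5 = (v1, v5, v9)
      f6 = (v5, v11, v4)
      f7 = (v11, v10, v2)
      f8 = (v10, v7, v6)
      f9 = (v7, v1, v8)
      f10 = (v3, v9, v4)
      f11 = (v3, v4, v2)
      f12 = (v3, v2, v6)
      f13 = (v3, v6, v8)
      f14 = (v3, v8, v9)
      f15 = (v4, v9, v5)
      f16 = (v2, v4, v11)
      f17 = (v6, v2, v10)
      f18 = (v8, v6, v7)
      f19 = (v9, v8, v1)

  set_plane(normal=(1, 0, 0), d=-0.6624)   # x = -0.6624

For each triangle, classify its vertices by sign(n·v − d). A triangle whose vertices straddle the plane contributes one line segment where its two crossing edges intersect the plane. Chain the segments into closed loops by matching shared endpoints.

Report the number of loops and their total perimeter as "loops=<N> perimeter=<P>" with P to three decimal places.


loops=1 perimeter=9.263

Straddling triangles (10 of 20):
  (v0,v11,v5) [--+] → (-0.6624, 0.58422, 1.35468)–(-0.6624, 1.403, 0.5359)  len=1.1579
  (v0,v5,v1) [-++] → (-0.6624, 1.403, 0.5359)–(-0.6624, 1.6077, 0)  len=0.5737
  (v0,v1,v7) [-++] → (-0.6624, 1.6077, 0)–(-0.6624, 1.403, -0.5359)  len=0.5737
  (v0,v7,v10) [-+-] → (-0.6624, 1.403, -0.5359)–(-0.6624, 0.58422, -1.35468)  len=1.1579
  (v5,v11,v4) [+-+] → (-0.6624, 0.58422, 1.35468)–(-0.6624, -0.58422, 1.35468)  len=1.1684
  (v10,v7,v6) [-++] → (-0.6624, 0.58422, -1.35468)–(-0.6624, -0.58422, -1.35468)  len=1.1684
  (v3,v4,v2) [++-] → (-0.6624, -1.403, 0.5359)–(-0.6624, -1.6077, 0)  len=0.5737
  (v3,v2,v6) [+-+] → (-0.6624, -1.6077, 0)–(-0.6624, -1.403, -0.5359)  len=0.5737
  (v2,v4,v11) [-+-] → (-0.6624, -1.403, 0.5359)–(-0.6624, -0.58422, 1.35468)  len=1.1579
  (v6,v2,v10) [+--] → (-0.6624, -1.403, -0.5359)–(-0.6624, -0.58422, -1.35468)  len=1.1579

Chained into 1 loop(s):
  loop 1: 10 segments, perimeter = 9.2633
Total perimeter = 9.263


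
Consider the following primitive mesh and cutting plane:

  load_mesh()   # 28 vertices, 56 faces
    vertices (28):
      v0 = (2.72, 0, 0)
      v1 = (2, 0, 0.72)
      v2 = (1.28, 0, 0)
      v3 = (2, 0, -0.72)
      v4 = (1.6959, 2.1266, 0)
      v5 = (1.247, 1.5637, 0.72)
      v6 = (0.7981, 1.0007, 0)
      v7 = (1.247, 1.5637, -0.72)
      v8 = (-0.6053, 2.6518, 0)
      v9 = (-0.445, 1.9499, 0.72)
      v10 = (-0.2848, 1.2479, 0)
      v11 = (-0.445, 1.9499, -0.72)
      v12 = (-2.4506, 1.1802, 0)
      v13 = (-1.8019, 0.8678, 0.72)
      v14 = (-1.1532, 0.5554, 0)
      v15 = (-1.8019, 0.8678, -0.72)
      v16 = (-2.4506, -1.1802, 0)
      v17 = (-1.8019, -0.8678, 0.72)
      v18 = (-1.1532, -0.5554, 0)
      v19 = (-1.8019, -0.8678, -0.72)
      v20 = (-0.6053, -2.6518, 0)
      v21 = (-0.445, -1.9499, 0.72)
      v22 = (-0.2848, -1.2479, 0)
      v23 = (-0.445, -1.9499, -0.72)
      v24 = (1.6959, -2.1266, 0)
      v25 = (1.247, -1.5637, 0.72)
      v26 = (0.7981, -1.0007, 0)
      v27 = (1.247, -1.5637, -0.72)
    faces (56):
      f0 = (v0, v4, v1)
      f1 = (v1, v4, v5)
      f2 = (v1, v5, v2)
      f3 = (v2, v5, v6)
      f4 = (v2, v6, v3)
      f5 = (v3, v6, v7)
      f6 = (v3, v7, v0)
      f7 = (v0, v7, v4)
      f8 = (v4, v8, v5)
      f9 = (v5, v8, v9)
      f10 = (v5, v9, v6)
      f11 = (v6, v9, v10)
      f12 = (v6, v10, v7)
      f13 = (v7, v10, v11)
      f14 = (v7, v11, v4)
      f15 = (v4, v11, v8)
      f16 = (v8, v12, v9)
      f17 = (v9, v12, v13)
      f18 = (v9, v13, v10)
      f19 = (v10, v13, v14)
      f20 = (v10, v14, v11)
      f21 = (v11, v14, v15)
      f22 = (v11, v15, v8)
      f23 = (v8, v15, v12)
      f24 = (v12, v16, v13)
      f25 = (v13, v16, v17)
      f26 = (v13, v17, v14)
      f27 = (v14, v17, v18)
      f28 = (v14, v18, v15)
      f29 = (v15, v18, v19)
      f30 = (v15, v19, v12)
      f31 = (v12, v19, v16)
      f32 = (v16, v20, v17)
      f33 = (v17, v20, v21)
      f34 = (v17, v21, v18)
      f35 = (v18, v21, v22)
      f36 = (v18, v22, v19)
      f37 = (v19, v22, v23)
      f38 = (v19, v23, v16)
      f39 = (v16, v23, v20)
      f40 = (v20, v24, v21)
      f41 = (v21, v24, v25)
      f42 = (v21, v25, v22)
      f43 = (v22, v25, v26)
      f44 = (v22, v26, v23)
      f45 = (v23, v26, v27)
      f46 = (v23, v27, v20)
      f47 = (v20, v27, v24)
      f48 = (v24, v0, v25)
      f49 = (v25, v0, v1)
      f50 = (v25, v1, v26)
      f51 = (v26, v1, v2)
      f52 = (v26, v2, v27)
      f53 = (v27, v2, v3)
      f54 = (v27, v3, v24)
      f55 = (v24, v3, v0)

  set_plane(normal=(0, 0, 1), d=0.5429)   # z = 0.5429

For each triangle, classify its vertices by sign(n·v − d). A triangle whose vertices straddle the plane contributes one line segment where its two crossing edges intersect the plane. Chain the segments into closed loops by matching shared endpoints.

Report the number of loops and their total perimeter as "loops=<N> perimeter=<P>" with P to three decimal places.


loops=2 perimeter=24.298

Straddling triangles (28 of 56):
  (v0,v4,v1) [--+] → (1.9252, 0.523085, 0.5429)–(2.1771, 0, 0.5429)  len=0.5806
  (v1,v4,v5) [+-+] → (1.9252, 0.523085, 0.5429)–(1.35742, 1.70216, 0.5429)  len=1.3087
  (v1,v5,v2) [++-] → (1.25512, 1.17907, 0.5429)–(1.8229, 0, 0.5429)  len=1.3087
  (v2,v5,v6) [-+-] → (1.25512, 1.17907, 0.5429)–(1.13658, 1.42522, 0.5429)  len=0.2732
  (v4,v8,v5) [--+] → (0.791386, 1.83134, 0.5429)–(1.35742, 1.70216, 0.5429)  len=0.5806
  (v5,v8,v9) [+-+] → (0.791386, 1.83134, 0.5429)–(-0.484429, 2.12255, 0.5429)  len=1.3086
  (v5,v9,v6) [++-] → (-0.139232, 1.71642, 0.5429)–(1.13658, 1.42522, 0.5429)  len=1.3086
  (v6,v9,v10) [-+-] → (-0.139232, 1.71642, 0.5429)–(-0.405595, 1.77723, 0.5429)  len=0.2732
  (v8,v12,v9) [--+] → (-0.938322, 1.76058, 0.5429)–(-0.484429, 2.12255, 0.5429)  len=0.5806
  (v9,v12,v13) [+-+] → (-0.938322, 1.76058, 0.5429)–(-1.96146, 0.944642, 0.5429)  len=1.3086
  (v9,v13,v10) [++-] → (-1.42874, 0.961294, 0.5429)–(-0.405595, 1.77723, 0.5429)  len=1.3086
  (v10,v13,v14) [-+-] → (-1.42874, 0.961294, 0.5429)–(-1.64234, 0.790958, 0.5429)  len=0.2732
  (v12,v16,v13) [--+] → (-1.96146, 0.364049, 0.5429)–(-1.96146, 0.944642, 0.5429)  len=0.5806
  (v13,v16,v17) [+-+] → (-1.96146, 0.364049, 0.5429)–(-1.96146, -0.944642, 0.5429)  len=1.3087
  (v13,v17,v14) [++-] → (-1.64234, -0.517732, 0.5429)–(-1.64234, 0.790958, 0.5429)  len=1.3087
  (v14,v17,v18) [-+-] → (-1.64234, -0.517732, 0.5429)–(-1.64234, -0.790958, 0.5429)  len=0.2732
  (v16,v20,v17) [--+] → (-1.50757, -1.30661, 0.5429)–(-1.96146, -0.944642, 0.5429)  len=0.5806
  (v17,v20,v21) [+-+] → (-1.50757, -1.30661, 0.5429)–(-0.484429, -2.12255, 0.5429)  len=1.3086
  (v17,v21,v18) [++-] → (-0.619198, -1.60689, 0.5429)–(-1.64234, -0.790958, 0.5429)  len=1.3086
  (v18,v21,v22) [-+-] → (-0.619198, -1.60689, 0.5429)–(-0.405595, -1.77723, 0.5429)  len=0.2732
  (v20,v24,v21) [--+] → (0.0816019, -1.99336, 0.5429)–(-0.484429, -2.12255, 0.5429)  len=0.5806
  (v21,v24,v25) [+-+] → (0.0816019, -1.99336, 0.5429)–(1.35742, -1.70216, 0.5429)  len=1.3086
  (v21,v25,v22) [++-] → (0.87022, -1.48602, 0.5429)–(-0.405595, -1.77723, 0.5429)  len=1.3086
  (v22,v25,v26) [-+-] → (0.87022, -1.48602, 0.5429)–(1.13658, -1.42522, 0.5429)  len=0.2732
  (v24,v0,v25) [--+] → (1.60932, -1.17907, 0.5429)–(1.35742, -1.70216, 0.5429)  len=0.5806
  (v25,v0,v1) [+-+] → (1.60932, -1.17907, 0.5429)–(2.1771, 0, 0.5429)  len=1.3087
  (v25,v1,v26) [++-] → (1.70437, -0.246144, 0.5429)–(1.13658, -1.42522, 0.5429)  len=1.3087
  (v26,v1,v2) [-+-] → (1.70437, -0.246144, 0.5429)–(1.8229, 0, 0.5429)  len=0.2732

Chained into 2 loop(s):
  loop 1: 14 segments, perimeter = 13.2246
  loop 2: 14 segments, perimeter = 11.0730
Total perimeter = 24.298


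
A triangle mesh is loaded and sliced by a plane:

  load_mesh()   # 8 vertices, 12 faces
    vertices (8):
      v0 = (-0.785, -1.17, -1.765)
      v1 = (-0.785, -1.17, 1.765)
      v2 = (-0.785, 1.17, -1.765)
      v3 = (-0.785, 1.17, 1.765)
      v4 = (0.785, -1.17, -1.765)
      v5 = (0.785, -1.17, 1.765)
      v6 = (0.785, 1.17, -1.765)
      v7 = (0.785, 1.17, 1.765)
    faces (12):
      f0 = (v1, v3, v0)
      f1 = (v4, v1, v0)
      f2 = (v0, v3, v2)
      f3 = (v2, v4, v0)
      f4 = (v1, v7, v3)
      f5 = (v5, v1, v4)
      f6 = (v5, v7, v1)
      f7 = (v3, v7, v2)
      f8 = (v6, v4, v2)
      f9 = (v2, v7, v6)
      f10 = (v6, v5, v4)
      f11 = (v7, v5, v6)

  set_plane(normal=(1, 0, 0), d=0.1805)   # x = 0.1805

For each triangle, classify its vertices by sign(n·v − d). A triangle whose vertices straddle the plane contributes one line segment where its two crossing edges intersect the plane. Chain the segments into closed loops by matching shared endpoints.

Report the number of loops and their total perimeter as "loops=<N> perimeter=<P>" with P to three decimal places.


Straddling triangles (8 of 12):
  (v4,v1,v0) [+--] → (0.1805, -1.17, -0.405838)–(0.1805, -1.17, -1.765)  len=1.3592
  (v2,v4,v0) [-+-] → (0.1805, -0.269025, -1.765)–(0.1805, -1.17, -1.765)  len=0.9010
  (v1,v7,v3) [-+-] → (0.1805, 0.269025, 1.765)–(0.1805, 1.17, 1.765)  len=0.9010
  (v5,v1,v4) [+-+] → (0.1805, -1.17, 1.765)–(0.1805, -1.17, -0.405838)  len=2.1708
  (v5,v7,v1) [++-] → (0.1805, 0.269025, 1.765)–(0.1805, -1.17, 1.765)  len=1.4390
  (v3,v7,v2) [-+-] → (0.1805, 1.17, 1.765)–(0.1805, 1.17, 0.405838)  len=1.3592
  (v6,v4,v2) [++-] → (0.1805, -0.269025, -1.765)–(0.1805, 1.17, -1.765)  len=1.4390
  (v2,v7,v6) [-++] → (0.1805, 1.17, 0.405838)–(0.1805, 1.17, -1.765)  len=2.1708

Chained into 1 loop(s):
  loop 1: 8 segments, perimeter = 11.7400
Total perimeter = 11.740

loops=1 perimeter=11.740


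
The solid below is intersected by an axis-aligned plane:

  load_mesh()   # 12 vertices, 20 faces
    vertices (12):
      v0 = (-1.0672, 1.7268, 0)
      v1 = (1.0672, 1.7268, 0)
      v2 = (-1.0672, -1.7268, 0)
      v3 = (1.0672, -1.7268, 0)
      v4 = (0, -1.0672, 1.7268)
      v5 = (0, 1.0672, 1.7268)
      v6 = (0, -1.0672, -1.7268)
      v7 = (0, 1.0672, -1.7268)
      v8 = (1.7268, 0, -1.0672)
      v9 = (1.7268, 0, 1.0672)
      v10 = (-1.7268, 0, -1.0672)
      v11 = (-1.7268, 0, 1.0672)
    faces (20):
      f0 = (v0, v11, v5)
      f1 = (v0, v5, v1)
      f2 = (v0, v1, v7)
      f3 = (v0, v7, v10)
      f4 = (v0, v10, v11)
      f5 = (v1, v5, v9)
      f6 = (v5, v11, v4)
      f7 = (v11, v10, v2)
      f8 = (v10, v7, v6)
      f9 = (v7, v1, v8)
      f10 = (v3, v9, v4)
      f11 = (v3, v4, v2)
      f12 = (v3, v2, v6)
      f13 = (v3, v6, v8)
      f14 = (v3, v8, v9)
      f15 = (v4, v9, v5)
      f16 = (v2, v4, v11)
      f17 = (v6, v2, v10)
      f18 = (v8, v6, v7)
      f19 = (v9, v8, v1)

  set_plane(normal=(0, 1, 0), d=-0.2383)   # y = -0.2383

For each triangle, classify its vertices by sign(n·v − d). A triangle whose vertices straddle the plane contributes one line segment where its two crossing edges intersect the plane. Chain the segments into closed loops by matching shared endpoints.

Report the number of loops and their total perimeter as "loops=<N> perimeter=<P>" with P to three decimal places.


Straddling triangles (10 of 20):
  (v5,v11,v4) [++-] → (-1.34121, -0.2383, 1.21449)–(0, -0.2383, 1.7268)  len=1.4357
  (v11,v10,v2) [++-] → (-1.63577, -0.2383, -0.919925)–(-1.63577, -0.2383, 0.919925)  len=1.8399
  (v10,v7,v6) [++-] → (0, -0.2383, -1.7268)–(-1.34121, -0.2383, -1.21449)  len=1.4357
  (v3,v9,v4) [-+-] → (1.63577, -0.2383, 0.919925)–(1.34121, -0.2383, 1.21449)  len=0.4166
  (v3,v6,v8) [--+] → (1.34121, -0.2383, -1.21449)–(1.63577, -0.2383, -0.919925)  len=0.4166
  (v3,v8,v9) [-++] → (1.63577, -0.2383, -0.919925)–(1.63577, -0.2383, 0.919925)  len=1.8399
  (v4,v9,v5) [-++] → (1.34121, -0.2383, 1.21449)–(0, -0.2383, 1.7268)  len=1.4357
  (v2,v4,v11) [--+] → (-1.34121, -0.2383, 1.21449)–(-1.63577, -0.2383, 0.919925)  len=0.4166
  (v6,v2,v10) [--+] → (-1.63577, -0.2383, -0.919925)–(-1.34121, -0.2383, -1.21449)  len=0.4166
  (v8,v6,v7) [+-+] → (1.34121, -0.2383, -1.21449)–(0, -0.2383, -1.7268)  len=1.4357

Chained into 1 loop(s):
  loop 1: 10 segments, perimeter = 11.0889
Total perimeter = 11.089

loops=1 perimeter=11.089
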